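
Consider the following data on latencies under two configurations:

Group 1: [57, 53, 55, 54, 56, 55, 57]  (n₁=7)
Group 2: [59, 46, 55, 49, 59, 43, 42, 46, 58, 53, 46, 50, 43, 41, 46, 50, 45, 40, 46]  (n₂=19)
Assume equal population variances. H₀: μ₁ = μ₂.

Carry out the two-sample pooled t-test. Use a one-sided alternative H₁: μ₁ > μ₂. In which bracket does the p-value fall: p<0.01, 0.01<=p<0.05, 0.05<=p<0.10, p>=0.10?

p-value bracket: p<0.01

x̄₁=55.286, s₁=1.496, n₁=7
x̄₂=48.263, s₂=6.017, n₂=19
s_p² = [6·1.496² + 18·6.017²]/24 = 27.7130
SE = √(s_p²·(1/7+1/19)) = 2.3276
t = (55.286−48.263)/2.3276 = 3.0171
df = 24
p-value (one-sided, H₁ greater) = 0.00298
→ bracket: p<0.01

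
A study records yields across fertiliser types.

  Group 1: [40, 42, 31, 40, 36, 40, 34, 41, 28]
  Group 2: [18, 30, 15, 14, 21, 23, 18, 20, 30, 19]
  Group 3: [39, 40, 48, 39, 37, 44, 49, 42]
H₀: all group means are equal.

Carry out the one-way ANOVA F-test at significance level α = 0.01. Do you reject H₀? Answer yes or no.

Group means [36.89, 20.80, 42.25], grand mean 32.519
SSB = Σnᵢ(x̄ᵢ−x̄)² = 2302.752; SSW = ΣΣ(x−x̄ᵢ)² = 603.989
MSB = 2302.752/2 = 1151.3759; MSW = 603.989/24 = 25.1662
F = MSB/MSW = 45.7509
df = (2, 24)
p-value (upper-tail) = 0.00000
At α=0.01: p < α → reject H₀

reject H₀: yes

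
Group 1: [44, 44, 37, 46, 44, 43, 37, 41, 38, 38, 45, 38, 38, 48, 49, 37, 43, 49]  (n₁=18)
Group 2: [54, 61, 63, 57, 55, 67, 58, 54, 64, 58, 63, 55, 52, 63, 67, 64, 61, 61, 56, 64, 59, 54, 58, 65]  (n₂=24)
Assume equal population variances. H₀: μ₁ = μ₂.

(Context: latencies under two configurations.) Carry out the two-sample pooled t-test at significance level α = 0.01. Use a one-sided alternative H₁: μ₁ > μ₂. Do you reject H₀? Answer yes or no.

reject H₀: no

x̄₁=42.167, s₁=4.287, n₁=18
x̄₂=59.708, s₂=4.467, n₂=24
s_p² = [17·4.287² + 23·4.467²]/40 = 19.2865
SE = √(s_p²·(1/18+1/24)) = 1.3693
t = (42.167−59.708)/1.3693 = -12.8104
df = 40
p-value (one-sided, H₁ greater) = 1.00000
At α=0.01: p ≥ α → fail to reject H₀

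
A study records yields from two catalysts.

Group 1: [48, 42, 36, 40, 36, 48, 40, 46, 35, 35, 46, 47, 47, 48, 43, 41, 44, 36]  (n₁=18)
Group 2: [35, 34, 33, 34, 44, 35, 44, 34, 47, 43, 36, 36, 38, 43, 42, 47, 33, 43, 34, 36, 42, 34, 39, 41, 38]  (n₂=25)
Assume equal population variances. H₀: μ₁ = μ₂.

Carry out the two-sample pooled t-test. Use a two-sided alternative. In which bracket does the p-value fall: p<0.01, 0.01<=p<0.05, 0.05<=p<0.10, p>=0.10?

p-value bracket: 0.01<=p<0.05

x̄₁=42.111, s₁=4.910, n₁=18
x̄₂=38.600, s₂=4.573, n₂=25
s_p² = [17·4.910² + 24·4.573²]/41 = 22.2385
SE = √(s_p²·(1/18+1/25)) = 1.4577
t = (42.111−38.600)/1.4577 = 2.4086
df = 41
p-value (two-sided) = 0.02059
→ bracket: 0.01<=p<0.05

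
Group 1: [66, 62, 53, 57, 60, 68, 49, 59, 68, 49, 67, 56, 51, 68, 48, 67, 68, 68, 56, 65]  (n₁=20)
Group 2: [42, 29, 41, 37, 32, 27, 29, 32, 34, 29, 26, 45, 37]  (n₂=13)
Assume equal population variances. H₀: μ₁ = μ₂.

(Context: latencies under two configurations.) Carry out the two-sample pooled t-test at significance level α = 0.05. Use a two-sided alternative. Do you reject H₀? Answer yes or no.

reject H₀: yes

x̄₁=60.250, s₁=7.398, n₁=20
x̄₂=33.846, s₂=6.108, n₂=13
s_p² = [19·7.398² + 12·6.108²]/31 = 47.9820
SE = √(s_p²·(1/20+1/13)) = 2.4678
t = (60.250−33.846)/2.4678 = 10.6994
df = 31
p-value (two-sided) = 0.00000
At α=0.05: p < α → reject H₀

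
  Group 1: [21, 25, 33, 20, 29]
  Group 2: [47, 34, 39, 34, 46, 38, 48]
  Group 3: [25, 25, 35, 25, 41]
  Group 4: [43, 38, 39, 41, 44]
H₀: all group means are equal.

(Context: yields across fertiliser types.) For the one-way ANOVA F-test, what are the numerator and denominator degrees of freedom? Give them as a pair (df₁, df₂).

k = 4 groups, N = 22 total
df = (k−1, N−k) = (4−1, 22−4) = (3, 18)

degrees of freedom = [3, 18]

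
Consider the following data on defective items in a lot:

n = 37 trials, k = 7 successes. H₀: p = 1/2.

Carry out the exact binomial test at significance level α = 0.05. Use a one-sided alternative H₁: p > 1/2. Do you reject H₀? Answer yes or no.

Exact binomial: n=37, k=7, p₀=1/2=0.5000
P(X≥7) from Σ C(n,i)·p₀^i·(1−p₀)^(n−i)
p-value (one-sided, H₁ greater) = 0.99998
At α=0.05: p ≥ α → fail to reject H₀

reject H₀: no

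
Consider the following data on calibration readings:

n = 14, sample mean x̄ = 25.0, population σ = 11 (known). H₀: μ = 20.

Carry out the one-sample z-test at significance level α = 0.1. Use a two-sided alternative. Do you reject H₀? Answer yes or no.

SE = σ/√n = 11/√14 = 2.9399
z = (x̄−μ₀)/SE = (25.0−20)/2.9399 = 1.7008
p-value (two-sided) = 0.08899
At α=0.1: p < α → reject H₀

reject H₀: yes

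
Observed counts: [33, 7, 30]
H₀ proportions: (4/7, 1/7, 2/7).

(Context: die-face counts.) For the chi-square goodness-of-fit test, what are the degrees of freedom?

df = k − 1 = 3 − 1 = 2

degrees of freedom = 2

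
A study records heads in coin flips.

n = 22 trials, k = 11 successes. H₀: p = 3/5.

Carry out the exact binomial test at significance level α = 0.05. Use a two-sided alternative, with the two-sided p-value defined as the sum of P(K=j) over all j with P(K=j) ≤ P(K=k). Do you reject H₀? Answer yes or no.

Exact binomial: n=22, k=11, p₀=3/5=0.6000
P(X=j) = C(n,j)·p₀^j·(1−p₀)^(n−j); p = Σ P(X=j) over j with P(X=j) ≤ P(X=11)
p-value (two-sided) = 0.38649
At α=0.05: p ≥ α → fail to reject H₀

reject H₀: no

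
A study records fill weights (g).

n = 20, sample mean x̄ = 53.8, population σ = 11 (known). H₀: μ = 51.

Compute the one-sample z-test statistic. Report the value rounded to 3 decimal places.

test statistic = 1.138

SE = σ/√n = 11/√20 = 2.4597
z = (x̄−μ₀)/SE = (53.8−51)/2.4597 = 1.1384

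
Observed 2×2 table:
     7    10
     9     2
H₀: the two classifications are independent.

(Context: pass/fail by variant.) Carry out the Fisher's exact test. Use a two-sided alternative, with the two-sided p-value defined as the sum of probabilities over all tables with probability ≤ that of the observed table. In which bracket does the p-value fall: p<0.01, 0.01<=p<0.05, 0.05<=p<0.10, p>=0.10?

p-value bracket: 0.05<=p<0.10

Margins: r₁=17, r₂=11, c₁=16, c₂=12, n=28
p_obs = C(17,7)·C(11,9)/C(28,16); sum pmf over tables with pmf ≤ p_obs
p-value (two-sided) = 0.05403
→ bracket: 0.05<=p<0.10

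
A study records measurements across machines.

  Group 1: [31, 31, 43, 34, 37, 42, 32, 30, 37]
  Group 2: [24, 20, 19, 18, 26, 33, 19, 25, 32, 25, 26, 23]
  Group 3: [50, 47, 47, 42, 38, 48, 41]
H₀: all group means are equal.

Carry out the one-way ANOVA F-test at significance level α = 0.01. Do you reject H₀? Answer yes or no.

reject H₀: yes

Group means [35.22, 24.17, 44.71], grand mean 32.857
SSB = Σnᵢ(x̄ᵢ−x̄)² = 1940.778; SSW = ΣΣ(x−x̄ᵢ)² = 560.651
MSB = 1940.778/2 = 970.3889; MSW = 560.651/25 = 22.4260
F = MSB/MSW = 43.2706
df = (2, 25)
p-value (upper-tail) = 0.00000
At α=0.01: p < α → reject H₀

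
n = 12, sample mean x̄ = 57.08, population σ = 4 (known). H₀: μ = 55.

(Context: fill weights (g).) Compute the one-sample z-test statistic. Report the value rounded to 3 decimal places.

SE = σ/√n = 4/√12 = 1.1547
z = (x̄−μ₀)/SE = (57.08−55)/1.1547 = 1.8013

test statistic = 1.801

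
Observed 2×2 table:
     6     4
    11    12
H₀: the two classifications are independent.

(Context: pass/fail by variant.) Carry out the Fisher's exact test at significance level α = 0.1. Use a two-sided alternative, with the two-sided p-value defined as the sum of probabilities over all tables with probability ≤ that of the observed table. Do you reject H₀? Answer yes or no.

Margins: r₁=10, r₂=23, c₁=17, c₂=16, n=33
p_obs = C(10,6)·C(23,11)/C(33,17); sum pmf over tables with pmf ≤ p_obs
p-value (two-sided) = 0.70799
At α=0.1: p ≥ α → fail to reject H₀

reject H₀: no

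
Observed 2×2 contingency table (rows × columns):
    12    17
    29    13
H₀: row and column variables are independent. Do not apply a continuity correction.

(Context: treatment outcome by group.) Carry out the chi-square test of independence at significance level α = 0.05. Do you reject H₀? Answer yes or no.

reject H₀: yes

Row totals [29, 42], col totals [41, 30], n=71
χ² = (12−16.75)²/16.75 + (17−12.25)²/12.25 + (29−24.25)²/24.25 + (13−17.75)²/17.75 = 5.3823
df = 1
p-value (upper-tail) = 0.02034
At α=0.05: p < α → reject H₀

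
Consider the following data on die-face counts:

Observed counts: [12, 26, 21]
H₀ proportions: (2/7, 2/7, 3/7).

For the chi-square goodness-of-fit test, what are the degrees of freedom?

df = k − 1 = 3 − 1 = 2

degrees of freedom = 2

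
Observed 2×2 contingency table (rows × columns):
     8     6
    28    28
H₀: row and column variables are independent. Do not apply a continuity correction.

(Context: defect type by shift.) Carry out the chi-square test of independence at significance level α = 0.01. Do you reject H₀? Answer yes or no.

reject H₀: no

Row totals [14, 56], col totals [36, 34], n=70
χ² = (8−7.20)²/7.20 + (6−6.80)²/6.80 + (28−28.80)²/28.80 + (28−27.20)²/27.20 = 0.2288
df = 1
p-value (upper-tail) = 0.63245
At α=0.01: p ≥ α → fail to reject H₀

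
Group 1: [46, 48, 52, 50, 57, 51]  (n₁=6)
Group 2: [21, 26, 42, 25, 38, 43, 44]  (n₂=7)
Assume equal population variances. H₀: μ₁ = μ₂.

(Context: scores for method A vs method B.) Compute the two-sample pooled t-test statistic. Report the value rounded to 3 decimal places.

test statistic = 3.875

x̄₁=50.667, s₁=3.777, n₁=6
x̄₂=34.143, s₂=9.788, n₂=7
s_p² = [5·3.777² + 6·9.788²]/11 = 58.7446
SE = √(s_p²·(1/6+1/7)) = 4.2641
t = (50.667−34.143)/4.2641 = 3.8751
df = 11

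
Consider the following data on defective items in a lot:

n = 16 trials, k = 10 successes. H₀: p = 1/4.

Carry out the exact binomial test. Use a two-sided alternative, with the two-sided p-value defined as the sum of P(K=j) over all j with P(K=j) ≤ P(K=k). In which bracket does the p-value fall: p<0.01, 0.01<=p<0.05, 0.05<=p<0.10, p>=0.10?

p-value bracket: p<0.01

Exact binomial: n=16, k=10, p₀=1/4=0.2500
P(X=j) = C(n,j)·p₀^j·(1−p₀)^(n−j); p = Σ P(X=j) over j with P(X=j) ≤ P(X=10)
p-value (two-sided) = 0.00164
→ bracket: p<0.01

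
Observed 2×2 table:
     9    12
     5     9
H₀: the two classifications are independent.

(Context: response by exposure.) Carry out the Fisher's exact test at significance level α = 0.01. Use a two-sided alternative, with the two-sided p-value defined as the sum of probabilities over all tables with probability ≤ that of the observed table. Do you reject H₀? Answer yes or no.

Margins: r₁=21, r₂=14, c₁=14, c₂=21, n=35
p_obs = C(21,9)·C(14,5)/C(35,14); sum pmf over tables with pmf ≤ p_obs
p-value (two-sided) = 0.73660
At α=0.01: p ≥ α → fail to reject H₀

reject H₀: no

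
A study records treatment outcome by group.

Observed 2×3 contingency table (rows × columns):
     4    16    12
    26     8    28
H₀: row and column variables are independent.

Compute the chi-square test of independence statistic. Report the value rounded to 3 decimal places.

Row totals [32, 62], col totals [30, 24, 40], n=94
χ² = (4−10.21)²/10.21 + (16−8.17)²/8.17 + (12−13.62)²/13.62 + (26−19.79)²/19.79 + (8−15.83)²/15.83 + (28−26.38)²/26.38 = 17.3976
df = 2

test statistic = 17.398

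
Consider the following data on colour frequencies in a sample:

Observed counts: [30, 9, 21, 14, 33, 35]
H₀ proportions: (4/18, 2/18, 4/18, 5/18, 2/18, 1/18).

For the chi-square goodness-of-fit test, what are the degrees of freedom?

df = k − 1 = 6 − 1 = 5

degrees of freedom = 5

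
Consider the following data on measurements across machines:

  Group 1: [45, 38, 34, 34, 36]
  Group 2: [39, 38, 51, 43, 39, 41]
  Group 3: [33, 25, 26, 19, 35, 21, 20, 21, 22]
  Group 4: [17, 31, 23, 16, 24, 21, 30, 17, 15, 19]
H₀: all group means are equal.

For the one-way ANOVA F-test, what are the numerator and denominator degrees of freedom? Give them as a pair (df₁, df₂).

k = 4 groups, N = 30 total
df = (k−1, N−k) = (4−1, 30−4) = (3, 26)

degrees of freedom = [3, 26]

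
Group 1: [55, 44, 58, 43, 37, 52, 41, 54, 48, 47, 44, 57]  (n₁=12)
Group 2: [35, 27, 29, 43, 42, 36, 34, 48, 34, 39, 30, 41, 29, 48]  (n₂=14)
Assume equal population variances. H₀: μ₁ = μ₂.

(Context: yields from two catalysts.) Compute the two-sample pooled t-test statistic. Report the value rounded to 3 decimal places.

x̄₁=48.333, s₁=6.800, n₁=12
x̄₂=36.786, s₂=6.919, n₂=14
s_p² = [11·6.800² + 13·6.919²]/24 = 47.1260
SE = √(s_p²·(1/12+1/14)) = 2.7006
t = (48.333−36.786)/2.7006 = 4.2759
df = 24

test statistic = 4.276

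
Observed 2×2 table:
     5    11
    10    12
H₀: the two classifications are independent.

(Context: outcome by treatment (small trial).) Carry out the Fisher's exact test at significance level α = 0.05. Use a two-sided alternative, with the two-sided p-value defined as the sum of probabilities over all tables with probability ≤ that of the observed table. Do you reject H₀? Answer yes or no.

Margins: r₁=16, r₂=22, c₁=15, c₂=23, n=38
p_obs = C(16,5)·C(22,10)/C(38,15); sum pmf over tables with pmf ≤ p_obs
p-value (two-sided) = 0.50608
At α=0.05: p ≥ α → fail to reject H₀

reject H₀: no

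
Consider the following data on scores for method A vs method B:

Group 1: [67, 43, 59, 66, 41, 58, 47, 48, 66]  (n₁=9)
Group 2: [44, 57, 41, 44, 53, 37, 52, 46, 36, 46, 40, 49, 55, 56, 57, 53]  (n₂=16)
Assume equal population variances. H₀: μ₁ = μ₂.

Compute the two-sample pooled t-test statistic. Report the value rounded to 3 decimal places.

x̄₁=55.000, s₁=10.392, n₁=9
x̄₂=47.875, s₂=7.117, n₂=16
s_p² = [8·10.392² + 15·7.117²]/23 = 70.5978
SE = √(s_p²·(1/9+1/16)) = 3.5009
t = (55.000−47.875)/3.5009 = 2.0352
df = 23

test statistic = 2.035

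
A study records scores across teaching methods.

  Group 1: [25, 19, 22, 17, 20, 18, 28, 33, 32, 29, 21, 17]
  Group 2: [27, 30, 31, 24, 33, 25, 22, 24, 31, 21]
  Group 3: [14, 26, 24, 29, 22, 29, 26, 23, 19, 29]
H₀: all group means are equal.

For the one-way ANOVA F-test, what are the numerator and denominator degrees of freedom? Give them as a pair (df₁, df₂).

degrees of freedom = [2, 29]

k = 3 groups, N = 32 total
df = (k−1, N−k) = (3−1, 32−3) = (2, 29)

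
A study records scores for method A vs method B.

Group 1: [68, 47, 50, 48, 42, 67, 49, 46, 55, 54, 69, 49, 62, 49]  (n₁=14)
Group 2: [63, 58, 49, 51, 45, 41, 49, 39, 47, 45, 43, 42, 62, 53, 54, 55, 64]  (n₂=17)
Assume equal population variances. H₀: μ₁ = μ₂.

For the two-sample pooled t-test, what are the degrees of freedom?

degrees of freedom = 29

df = n₁ + n₂ − 2 = 14 + 17 − 2 = 29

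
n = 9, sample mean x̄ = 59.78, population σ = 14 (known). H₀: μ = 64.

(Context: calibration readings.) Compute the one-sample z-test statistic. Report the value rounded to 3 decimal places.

SE = σ/√n = 14/√9 = 4.6667
z = (x̄−μ₀)/SE = (59.78−64)/4.6667 = -0.9043

test statistic = -0.904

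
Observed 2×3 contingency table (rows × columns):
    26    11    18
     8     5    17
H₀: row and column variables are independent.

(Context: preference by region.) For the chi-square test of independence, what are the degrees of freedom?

df = (r−1)(c−1) = (2−1)·(3−1) = 2

degrees of freedom = 2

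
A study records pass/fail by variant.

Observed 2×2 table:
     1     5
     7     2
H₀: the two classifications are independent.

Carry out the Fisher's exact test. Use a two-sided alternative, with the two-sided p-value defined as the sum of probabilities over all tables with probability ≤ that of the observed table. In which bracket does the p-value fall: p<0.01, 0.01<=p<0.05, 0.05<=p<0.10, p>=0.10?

Margins: r₁=6, r₂=9, c₁=8, c₂=7, n=15
p_obs = C(6,1)·C(9,7)/C(15,8); sum pmf over tables with pmf ≤ p_obs
p-value (two-sided) = 0.04056
→ bracket: 0.01<=p<0.05

p-value bracket: 0.01<=p<0.05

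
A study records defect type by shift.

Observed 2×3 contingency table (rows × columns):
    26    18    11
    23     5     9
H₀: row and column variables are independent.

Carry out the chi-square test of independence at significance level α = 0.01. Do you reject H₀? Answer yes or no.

reject H₀: no

Row totals [55, 37], col totals [49, 23, 20], n=92
χ² = (26−29.29)²/29.29 + (18−13.75)²/13.75 + (11−11.96)²/11.96 + (23−19.71)²/19.71 + (5−9.25)²/9.25 + (9−8.04)²/8.04 = 4.3773
df = 2
p-value (upper-tail) = 0.11207
At α=0.01: p ≥ α → fail to reject H₀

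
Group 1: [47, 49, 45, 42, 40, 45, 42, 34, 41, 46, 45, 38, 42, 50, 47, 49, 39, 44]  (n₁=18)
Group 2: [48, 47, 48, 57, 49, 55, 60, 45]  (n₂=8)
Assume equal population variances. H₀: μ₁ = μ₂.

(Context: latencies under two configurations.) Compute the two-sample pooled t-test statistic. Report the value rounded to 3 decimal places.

test statistic = -3.824

x̄₁=43.611, s₁=4.245, n₁=18
x̄₂=51.125, s₂=5.436, n₂=8
s_p² = [17·4.245² + 7·5.436²]/24 = 21.3814
SE = √(s_p²·(1/18+1/8)) = 1.9648
t = (43.611−51.125)/1.9648 = -3.8242
df = 24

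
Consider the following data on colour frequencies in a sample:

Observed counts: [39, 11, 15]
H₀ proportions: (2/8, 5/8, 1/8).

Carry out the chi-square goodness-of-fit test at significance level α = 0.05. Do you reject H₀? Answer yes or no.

n = 65; E_i = n·p_i = [16.25, 40.62, 8.12]
χ² = (39−16.25)²/16.25 + (11−40.62)²/40.62 + (15−8.12)²/8.12 = 59.2708
df = 2
p-value (upper-tail) = 0.00000
At α=0.05: p < α → reject H₀

reject H₀: yes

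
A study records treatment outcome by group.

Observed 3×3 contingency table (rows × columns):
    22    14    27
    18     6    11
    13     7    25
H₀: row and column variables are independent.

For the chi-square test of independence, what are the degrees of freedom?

df = (r−1)(c−1) = (3−1)·(3−1) = 4

degrees of freedom = 4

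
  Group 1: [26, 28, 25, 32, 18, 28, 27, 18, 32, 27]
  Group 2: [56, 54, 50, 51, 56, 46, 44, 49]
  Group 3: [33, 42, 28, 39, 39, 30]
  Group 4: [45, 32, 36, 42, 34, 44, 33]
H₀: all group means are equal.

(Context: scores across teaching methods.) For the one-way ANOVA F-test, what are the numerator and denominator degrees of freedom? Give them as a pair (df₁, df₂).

degrees of freedom = [3, 27]

k = 4 groups, N = 31 total
df = (k−1, N−k) = (4−1, 31−4) = (3, 27)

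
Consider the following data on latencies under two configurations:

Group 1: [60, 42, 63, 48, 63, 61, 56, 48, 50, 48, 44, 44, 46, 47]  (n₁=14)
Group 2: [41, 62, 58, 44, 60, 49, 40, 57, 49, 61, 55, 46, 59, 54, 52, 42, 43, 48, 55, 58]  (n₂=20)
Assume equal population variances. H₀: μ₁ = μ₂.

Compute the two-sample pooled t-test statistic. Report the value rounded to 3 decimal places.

test statistic = -0.086

x̄₁=51.429, s₁=7.542, n₁=14
x̄₂=51.650, s₂=7.220, n₂=20
s_p² = [13·7.542² + 19·7.220²]/32 = 54.0618
SE = √(s_p²·(1/14+1/20)) = 2.5622
t = (51.429−51.650)/2.5622 = -0.0864
df = 32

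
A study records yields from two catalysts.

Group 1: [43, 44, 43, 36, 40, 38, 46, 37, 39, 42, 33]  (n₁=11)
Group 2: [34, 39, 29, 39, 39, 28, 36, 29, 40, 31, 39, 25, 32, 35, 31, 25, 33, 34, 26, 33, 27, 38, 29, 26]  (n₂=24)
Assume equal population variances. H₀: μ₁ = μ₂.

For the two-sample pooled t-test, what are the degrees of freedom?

degrees of freedom = 33

df = n₁ + n₂ − 2 = 11 + 24 − 2 = 33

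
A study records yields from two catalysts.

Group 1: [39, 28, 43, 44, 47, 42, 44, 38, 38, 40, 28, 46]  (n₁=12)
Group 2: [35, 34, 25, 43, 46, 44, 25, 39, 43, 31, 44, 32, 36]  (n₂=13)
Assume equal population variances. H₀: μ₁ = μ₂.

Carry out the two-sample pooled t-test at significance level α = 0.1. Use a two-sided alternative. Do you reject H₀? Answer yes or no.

x̄₁=39.750, s₁=6.225, n₁=12
x̄₂=36.692, s₂=7.169, n₂=13
s_p² = [11·6.225² + 12·7.169²]/23 = 45.3487
SE = √(s_p²·(1/12+1/13)) = 2.6958
t = (39.750−36.692)/2.6958 = 1.1342
df = 23
p-value (two-sided) = 0.26838
At α=0.1: p ≥ α → fail to reject H₀

reject H₀: no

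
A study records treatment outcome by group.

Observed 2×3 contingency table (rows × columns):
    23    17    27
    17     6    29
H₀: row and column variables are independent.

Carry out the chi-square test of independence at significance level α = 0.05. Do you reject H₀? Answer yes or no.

reject H₀: no

Row totals [67, 52], col totals [40, 23, 56], n=119
χ² = (23−22.52)²/22.52 + (17−12.95)²/12.95 + (27−31.53)²/31.53 + (17−17.48)²/17.48 + (6−10.05)²/10.05 + (29−24.47)²/24.47 = 4.4116
df = 2
p-value (upper-tail) = 0.11016
At α=0.05: p ≥ α → fail to reject H₀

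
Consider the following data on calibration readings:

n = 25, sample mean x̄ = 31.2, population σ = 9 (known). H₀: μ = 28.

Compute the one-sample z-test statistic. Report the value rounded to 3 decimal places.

test statistic = 1.778

SE = σ/√n = 9/√25 = 1.8000
z = (x̄−μ₀)/SE = (31.2−28)/1.8000 = 1.7778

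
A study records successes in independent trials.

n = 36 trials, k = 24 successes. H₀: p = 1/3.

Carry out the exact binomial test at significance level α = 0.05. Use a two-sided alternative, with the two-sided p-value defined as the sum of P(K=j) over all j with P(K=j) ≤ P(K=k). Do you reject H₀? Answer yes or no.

Exact binomial: n=36, k=24, p₀=1/3=0.3333
P(X=j) = C(n,j)·p₀^j·(1−p₀)^(n−j); p = Σ P(X=j) over j with P(X=j) ≤ P(X=24)
p-value (two-sided) = 0.00005
At α=0.05: p < α → reject H₀

reject H₀: yes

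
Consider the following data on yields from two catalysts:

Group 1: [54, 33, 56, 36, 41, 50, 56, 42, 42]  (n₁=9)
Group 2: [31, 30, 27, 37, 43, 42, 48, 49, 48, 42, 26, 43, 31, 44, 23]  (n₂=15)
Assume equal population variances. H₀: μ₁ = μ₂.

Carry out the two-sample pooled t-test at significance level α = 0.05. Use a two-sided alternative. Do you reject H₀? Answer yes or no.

x̄₁=45.556, s₁=8.691, n₁=9
x̄₂=37.600, s₂=8.822, n₂=15
s_p² = [8·8.691² + 14·8.822²]/22 = 76.9919
SE = √(s_p²·(1/9+1/15)) = 3.6997
t = (45.556−37.600)/3.6997 = 2.1504
df = 22
p-value (two-sided) = 0.04278
At α=0.05: p < α → reject H₀

reject H₀: yes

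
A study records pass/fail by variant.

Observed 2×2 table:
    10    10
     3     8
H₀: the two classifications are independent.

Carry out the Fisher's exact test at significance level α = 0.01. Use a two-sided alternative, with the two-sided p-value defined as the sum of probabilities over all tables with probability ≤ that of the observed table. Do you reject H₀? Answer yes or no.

Margins: r₁=20, r₂=11, c₁=13, c₂=18, n=31
p_obs = C(20,10)·C(11,3)/C(31,13); sum pmf over tables with pmf ≤ p_obs
p-value (two-sided) = 0.27546
At α=0.01: p ≥ α → fail to reject H₀

reject H₀: no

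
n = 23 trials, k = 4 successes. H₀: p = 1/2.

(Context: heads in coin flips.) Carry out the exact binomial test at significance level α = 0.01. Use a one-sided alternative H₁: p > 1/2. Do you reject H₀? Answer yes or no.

Exact binomial: n=23, k=4, p₀=1/2=0.5000
P(X≥4) from Σ C(n,i)·p₀^i·(1−p₀)^(n−i)
p-value (one-sided, H₁ greater) = 0.99976
At α=0.01: p ≥ α → fail to reject H₀

reject H₀: no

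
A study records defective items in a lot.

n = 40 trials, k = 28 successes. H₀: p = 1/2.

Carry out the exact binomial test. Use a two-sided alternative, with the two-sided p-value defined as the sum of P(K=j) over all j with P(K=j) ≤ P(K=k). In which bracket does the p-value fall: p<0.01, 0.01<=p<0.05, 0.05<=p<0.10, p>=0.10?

p-value bracket: 0.01<=p<0.05

Exact binomial: n=40, k=28, p₀=1/2=0.5000
P(X=j) = C(n,j)·p₀^j·(1−p₀)^(n−j); p = Σ P(X=j) over j with P(X=j) ≤ P(X=28)
p-value (two-sided) = 0.01659
→ bracket: 0.01<=p<0.05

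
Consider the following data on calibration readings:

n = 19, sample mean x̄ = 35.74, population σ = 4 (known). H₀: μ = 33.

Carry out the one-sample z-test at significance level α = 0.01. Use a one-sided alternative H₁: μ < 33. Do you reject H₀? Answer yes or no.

reject H₀: no

SE = σ/√n = 4/√19 = 0.9177
z = (x̄−μ₀)/SE = (35.74−33)/0.9177 = 2.9858
p-value (one-sided, H₁ less) = 0.99859
At α=0.01: p ≥ α → fail to reject H₀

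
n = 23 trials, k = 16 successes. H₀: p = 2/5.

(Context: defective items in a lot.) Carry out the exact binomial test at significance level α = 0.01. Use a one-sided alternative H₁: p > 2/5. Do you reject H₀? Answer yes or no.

Exact binomial: n=23, k=16, p₀=2/5=0.4000
P(X≥16) from Σ C(n,i)·p₀^i·(1−p₀)^(n−i)
p-value (one-sided, H₁ greater) = 0.00397
At α=0.01: p < α → reject H₀

reject H₀: yes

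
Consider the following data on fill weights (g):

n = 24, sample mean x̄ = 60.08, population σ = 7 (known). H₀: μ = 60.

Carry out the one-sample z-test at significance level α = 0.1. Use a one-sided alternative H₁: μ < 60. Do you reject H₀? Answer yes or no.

reject H₀: no

SE = σ/√n = 7/√24 = 1.4289
z = (x̄−μ₀)/SE = (60.08−60)/1.4289 = 0.0560
p-value (one-sided, H₁ less) = 0.52232
At α=0.1: p ≥ α → fail to reject H₀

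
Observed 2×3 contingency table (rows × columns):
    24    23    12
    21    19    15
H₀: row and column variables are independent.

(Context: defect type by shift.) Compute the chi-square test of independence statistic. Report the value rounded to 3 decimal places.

test statistic = 0.775

Row totals [59, 55], col totals [45, 42, 27], n=114
χ² = (24−23.29)²/23.29 + (23−21.74)²/21.74 + (12−13.97)²/13.97 + (21−21.71)²/21.71 + (19−20.26)²/20.26 + (15−13.03)²/13.03 = 0.7749
df = 2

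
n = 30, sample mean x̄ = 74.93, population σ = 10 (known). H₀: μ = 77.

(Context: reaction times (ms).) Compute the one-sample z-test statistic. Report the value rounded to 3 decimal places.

SE = σ/√n = 10/√30 = 1.8257
z = (x̄−μ₀)/SE = (74.93−77)/1.8257 = -1.1338

test statistic = -1.134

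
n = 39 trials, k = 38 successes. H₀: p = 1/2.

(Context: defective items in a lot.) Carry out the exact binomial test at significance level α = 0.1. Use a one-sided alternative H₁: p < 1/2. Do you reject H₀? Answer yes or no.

Exact binomial: n=39, k=38, p₀=1/2=0.5000
P(X≤38) from Σ C(n,i)·p₀^i·(1−p₀)^(n−i)
p-value (one-sided, H₁ less) = 1.00000
At α=0.1: p ≥ α → fail to reject H₀

reject H₀: no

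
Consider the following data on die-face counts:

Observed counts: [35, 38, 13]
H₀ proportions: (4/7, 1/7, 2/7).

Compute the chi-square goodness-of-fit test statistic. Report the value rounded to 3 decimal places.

test statistic = 63.340

n = 86; E_i = n·p_i = [49.14, 12.29, 24.57]
χ² = (35−49.14)²/49.14 + (38−12.29)²/12.29 + (13−24.57)²/24.57 = 63.3401
df = 2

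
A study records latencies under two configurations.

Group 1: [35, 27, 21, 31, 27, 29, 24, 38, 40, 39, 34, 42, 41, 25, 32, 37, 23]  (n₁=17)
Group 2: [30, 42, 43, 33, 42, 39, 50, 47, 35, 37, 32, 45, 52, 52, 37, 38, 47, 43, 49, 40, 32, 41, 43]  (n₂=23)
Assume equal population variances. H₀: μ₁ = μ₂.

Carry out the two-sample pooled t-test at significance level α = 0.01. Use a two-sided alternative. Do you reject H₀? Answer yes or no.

reject H₀: yes

x̄₁=32.059, s₁=6.814, n₁=17
x̄₂=41.261, s₂=6.454, n₂=23
s_p² = [16·6.814² + 22·6.454²]/38 = 43.6678
SE = √(s_p²·(1/17+1/23)) = 2.1136
t = (32.059−41.261)/2.1136 = -4.3537
df = 38
p-value (two-sided) = 0.00010
At α=0.01: p < α → reject H₀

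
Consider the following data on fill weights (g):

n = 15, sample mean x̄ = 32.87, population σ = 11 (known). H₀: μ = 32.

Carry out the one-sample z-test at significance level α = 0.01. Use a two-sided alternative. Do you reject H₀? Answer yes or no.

reject H₀: no

SE = σ/√n = 11/√15 = 2.8402
z = (x̄−μ₀)/SE = (32.87−32)/2.8402 = 0.3063
p-value (two-sided) = 0.75936
At α=0.01: p ≥ α → fail to reject H₀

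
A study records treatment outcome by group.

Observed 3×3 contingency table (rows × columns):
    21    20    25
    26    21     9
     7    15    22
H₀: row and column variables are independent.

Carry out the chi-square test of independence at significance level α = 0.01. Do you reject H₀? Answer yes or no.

Row totals [66, 56, 44], col totals [54, 56, 56], n=166
χ² = (21−21.47)²/21.47 + (20−22.27)²/22.27 + (25−22.27)²/22.27 + (26−18.22)²/18.22 + (21−18.89)²/18.89 + (9−18.89)²/18.89 + (7−14.31)²/14.31 + (15−14.84)²/14.84 + (22−14.84)²/14.84 = 16.5053
df = 4
p-value (upper-tail) = 0.00241
At α=0.01: p < α → reject H₀

reject H₀: yes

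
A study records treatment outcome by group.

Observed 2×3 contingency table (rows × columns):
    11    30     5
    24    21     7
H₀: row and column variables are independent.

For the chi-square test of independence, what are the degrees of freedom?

degrees of freedom = 2

df = (r−1)(c−1) = (2−1)·(3−1) = 2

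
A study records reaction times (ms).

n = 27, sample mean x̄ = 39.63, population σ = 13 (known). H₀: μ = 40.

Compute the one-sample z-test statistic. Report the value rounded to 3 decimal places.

SE = σ/√n = 13/√27 = 2.5019
z = (x̄−μ₀)/SE = (39.63−40)/2.5019 = -0.1479

test statistic = -0.148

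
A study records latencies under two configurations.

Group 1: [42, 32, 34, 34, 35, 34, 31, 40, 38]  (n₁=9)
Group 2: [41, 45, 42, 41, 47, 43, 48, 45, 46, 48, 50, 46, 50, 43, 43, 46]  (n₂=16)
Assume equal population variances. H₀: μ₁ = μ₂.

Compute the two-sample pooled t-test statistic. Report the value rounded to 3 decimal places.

x̄₁=35.556, s₁=3.678, n₁=9
x̄₂=45.250, s₂=2.910, n₂=16
s_p² = [8·3.678² + 15·2.910²]/23 = 10.2271
SE = √(s_p²·(1/9+1/16)) = 1.3325
t = (35.556−45.250)/1.3325 = -7.2754
df = 23

test statistic = -7.275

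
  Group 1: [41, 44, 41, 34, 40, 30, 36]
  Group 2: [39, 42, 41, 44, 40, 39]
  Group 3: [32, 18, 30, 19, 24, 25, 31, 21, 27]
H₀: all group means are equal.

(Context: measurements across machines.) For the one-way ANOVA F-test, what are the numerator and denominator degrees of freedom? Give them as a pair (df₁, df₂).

k = 3 groups, N = 22 total
df = (k−1, N−k) = (3−1, 22−3) = (2, 19)

degrees of freedom = [2, 19]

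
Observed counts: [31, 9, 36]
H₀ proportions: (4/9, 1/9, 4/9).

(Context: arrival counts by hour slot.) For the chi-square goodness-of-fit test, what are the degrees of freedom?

degrees of freedom = 2

df = k − 1 = 3 − 1 = 2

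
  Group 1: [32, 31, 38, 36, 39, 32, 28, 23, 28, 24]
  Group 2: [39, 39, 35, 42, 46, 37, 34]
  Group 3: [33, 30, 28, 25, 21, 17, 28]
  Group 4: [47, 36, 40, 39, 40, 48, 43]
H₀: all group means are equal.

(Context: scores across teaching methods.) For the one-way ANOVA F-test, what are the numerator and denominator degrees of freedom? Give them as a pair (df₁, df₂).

k = 4 groups, N = 31 total
df = (k−1, N−k) = (4−1, 31−4) = (3, 27)

degrees of freedom = [3, 27]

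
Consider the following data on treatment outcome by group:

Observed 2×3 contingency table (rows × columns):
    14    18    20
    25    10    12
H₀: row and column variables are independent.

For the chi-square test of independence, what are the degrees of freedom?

df = (r−1)(c−1) = (2−1)·(3−1) = 2

degrees of freedom = 2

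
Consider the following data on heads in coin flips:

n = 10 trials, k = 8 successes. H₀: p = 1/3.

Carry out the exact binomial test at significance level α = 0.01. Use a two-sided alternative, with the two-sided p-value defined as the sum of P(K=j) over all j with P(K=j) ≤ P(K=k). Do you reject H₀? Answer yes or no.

reject H₀: yes

Exact binomial: n=10, k=8, p₀=1/3=0.3333
P(X=j) = C(n,j)·p₀^j·(1−p₀)^(n−j); p = Σ P(X=j) over j with P(X=j) ≤ P(X=8)
p-value (two-sided) = 0.00340
At α=0.01: p < α → reject H₀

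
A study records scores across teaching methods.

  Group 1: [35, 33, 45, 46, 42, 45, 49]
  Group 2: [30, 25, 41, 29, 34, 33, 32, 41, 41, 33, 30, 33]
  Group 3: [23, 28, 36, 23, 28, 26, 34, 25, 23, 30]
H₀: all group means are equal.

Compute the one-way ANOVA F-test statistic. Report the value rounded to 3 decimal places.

test statistic = 16.355

Group means [42.14, 33.50, 27.60], grand mean 33.552
SSB = Σnᵢ(x̄ᵢ−x̄)² = 870.915; SSW = ΣΣ(x−x̄ᵢ)² = 692.257
MSB = 870.915/2 = 435.4576; MSW = 692.257/26 = 26.6253
F = MSB/MSW = 16.3550
df = (2, 26)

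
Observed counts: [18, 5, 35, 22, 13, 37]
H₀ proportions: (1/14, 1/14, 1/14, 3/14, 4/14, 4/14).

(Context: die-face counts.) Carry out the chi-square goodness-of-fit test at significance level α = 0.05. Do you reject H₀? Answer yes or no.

reject H₀: yes

n = 130; E_i = n·p_i = [9.29, 9.29, 9.29, 27.86, 37.14, 37.14]
χ² = (18−9.29)²/9.29 + (5−9.29)²/9.29 + (35−9.29)²/9.29 + (22−27.86)²/27.86 + (13−37.14)²/37.14 + (37−37.14)²/37.14 = 98.2897
df = 5
p-value (upper-tail) = 0.00000
At α=0.05: p < α → reject H₀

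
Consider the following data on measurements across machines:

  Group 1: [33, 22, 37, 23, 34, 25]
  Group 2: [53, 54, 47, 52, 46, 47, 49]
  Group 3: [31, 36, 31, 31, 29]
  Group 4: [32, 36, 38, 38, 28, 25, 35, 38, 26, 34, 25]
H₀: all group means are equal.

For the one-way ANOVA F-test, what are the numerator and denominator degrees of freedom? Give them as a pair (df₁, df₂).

degrees of freedom = [3, 25]

k = 4 groups, N = 29 total
df = (k−1, N−k) = (4−1, 29−4) = (3, 25)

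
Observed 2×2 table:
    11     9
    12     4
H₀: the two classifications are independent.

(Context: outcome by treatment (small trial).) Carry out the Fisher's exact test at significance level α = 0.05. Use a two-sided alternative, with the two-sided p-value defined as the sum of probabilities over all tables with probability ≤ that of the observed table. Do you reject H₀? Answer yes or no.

Margins: r₁=20, r₂=16, c₁=23, c₂=13, n=36
p_obs = C(20,11)·C(16,12)/C(36,23); sum pmf over tables with pmf ≤ p_obs
p-value (two-sided) = 0.30135
At α=0.05: p ≥ α → fail to reject H₀

reject H₀: no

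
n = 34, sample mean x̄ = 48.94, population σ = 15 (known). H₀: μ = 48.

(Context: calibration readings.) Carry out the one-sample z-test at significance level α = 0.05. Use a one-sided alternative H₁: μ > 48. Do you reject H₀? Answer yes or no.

SE = σ/√n = 15/√34 = 2.5725
z = (x̄−μ₀)/SE = (48.94−48)/2.5725 = 0.3654
p-value (one-sided, H₁ greater) = 0.35740
At α=0.05: p ≥ α → fail to reject H₀

reject H₀: no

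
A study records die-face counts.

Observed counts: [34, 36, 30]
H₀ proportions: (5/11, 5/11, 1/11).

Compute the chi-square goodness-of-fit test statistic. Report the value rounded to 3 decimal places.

n = 100; E_i = n·p_i = [45.45, 45.45, 9.09]
χ² = (34−45.45)²/45.45 + (36−45.45)²/45.45 + (30−9.09)²/9.09 = 52.9440
df = 2

test statistic = 52.944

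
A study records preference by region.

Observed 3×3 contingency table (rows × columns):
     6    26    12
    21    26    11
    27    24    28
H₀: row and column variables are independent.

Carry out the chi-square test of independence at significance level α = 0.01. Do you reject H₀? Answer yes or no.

Row totals [44, 58, 79], col totals [54, 76, 51], n=181
χ² = (6−13.13)²/13.13 + (26−18.48)²/18.48 + (12−12.40)²/12.40 + (21−17.30)²/17.30 + (26−24.35)²/24.35 + (11−16.34)²/16.34 + (27−23.57)²/23.57 + (24−33.17)²/33.17 + (28−22.26)²/22.26 = 14.1099
df = 4
p-value (upper-tail) = 0.00695
At α=0.01: p < α → reject H₀

reject H₀: yes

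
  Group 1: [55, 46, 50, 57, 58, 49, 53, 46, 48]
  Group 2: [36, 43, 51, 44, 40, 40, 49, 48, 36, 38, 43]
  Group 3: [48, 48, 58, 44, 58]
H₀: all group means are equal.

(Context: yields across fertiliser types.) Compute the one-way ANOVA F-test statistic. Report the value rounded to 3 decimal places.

test statistic = 8.664

Group means [51.33, 42.55, 51.20], grand mean 47.440
SSB = Σnᵢ(x̄ᵢ−x̄)² = 470.633; SSW = ΣΣ(x−x̄ᵢ)² = 597.527
MSB = 470.633/2 = 235.3164; MSW = 597.527/22 = 27.1603
F = MSB/MSW = 8.6640
df = (2, 22)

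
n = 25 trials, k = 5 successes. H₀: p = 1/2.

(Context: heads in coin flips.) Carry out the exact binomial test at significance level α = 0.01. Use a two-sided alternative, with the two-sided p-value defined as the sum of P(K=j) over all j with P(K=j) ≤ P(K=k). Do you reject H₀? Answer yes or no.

Exact binomial: n=25, k=5, p₀=1/2=0.5000
P(X=j) = C(n,j)·p₀^j·(1−p₀)^(n−j); p = Σ P(X=j) over j with P(X=j) ≤ P(X=5)
p-value (two-sided) = 0.00408
At α=0.01: p < α → reject H₀

reject H₀: yes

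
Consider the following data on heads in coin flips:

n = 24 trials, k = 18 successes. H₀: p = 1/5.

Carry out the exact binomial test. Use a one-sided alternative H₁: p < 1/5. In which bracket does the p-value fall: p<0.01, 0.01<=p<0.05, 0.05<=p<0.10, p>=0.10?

Exact binomial: n=24, k=18, p₀=1/5=0.2000
P(X≤18) from Σ C(n,i)·p₀^i·(1−p₀)^(n−i)
p-value (one-sided, H₁ less) = 1.00000
→ bracket: p>=0.10

p-value bracket: p>=0.10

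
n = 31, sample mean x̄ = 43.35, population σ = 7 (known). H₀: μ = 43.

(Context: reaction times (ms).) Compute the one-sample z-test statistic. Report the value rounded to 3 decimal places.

SE = σ/√n = 7/√31 = 1.2572
z = (x̄−μ₀)/SE = (43.35−43)/1.2572 = 0.2784

test statistic = 0.278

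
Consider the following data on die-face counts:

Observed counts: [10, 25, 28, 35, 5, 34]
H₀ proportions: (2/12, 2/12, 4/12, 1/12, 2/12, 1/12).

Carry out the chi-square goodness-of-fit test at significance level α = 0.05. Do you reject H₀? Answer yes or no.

reject H₀: yes

n = 137; E_i = n·p_i = [22.83, 22.83, 45.67, 11.42, 22.83, 11.42]
χ² = (10−22.83)²/22.83 + (25−22.83)²/22.83 + (28−45.67)²/45.67 + (35−11.42)²/11.42 + (5−22.83)²/22.83 + (34−11.42)²/11.42 = 121.5693
df = 5
p-value (upper-tail) = 0.00000
At α=0.05: p < α → reject H₀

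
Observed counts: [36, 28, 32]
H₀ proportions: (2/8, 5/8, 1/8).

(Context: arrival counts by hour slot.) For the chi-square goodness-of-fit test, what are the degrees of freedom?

degrees of freedom = 2

df = k − 1 = 3 − 1 = 2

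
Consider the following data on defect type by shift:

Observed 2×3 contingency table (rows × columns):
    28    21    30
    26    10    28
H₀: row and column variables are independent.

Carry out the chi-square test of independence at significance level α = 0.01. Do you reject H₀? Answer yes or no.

reject H₀: no

Row totals [79, 64], col totals [54, 31, 58], n=143
χ² = (28−29.83)²/29.83 + (21−17.13)²/17.13 + (30−32.04)²/32.04 + (26−24.17)²/24.17 + (10−13.87)²/13.87 + (28−25.96)²/25.96 = 2.5004
df = 2
p-value (upper-tail) = 0.28645
At α=0.01: p ≥ α → fail to reject H₀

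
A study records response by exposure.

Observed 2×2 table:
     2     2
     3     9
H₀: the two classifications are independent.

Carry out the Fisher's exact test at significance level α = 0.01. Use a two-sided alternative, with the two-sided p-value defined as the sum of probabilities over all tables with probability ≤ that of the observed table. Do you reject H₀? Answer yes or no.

Margins: r₁=4, r₂=12, c₁=5, c₂=11, n=16
p_obs = C(4,2)·C(12,3)/C(16,5); sum pmf over tables with pmf ≤ p_obs
p-value (two-sided) = 0.54670
At α=0.01: p ≥ α → fail to reject H₀

reject H₀: no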